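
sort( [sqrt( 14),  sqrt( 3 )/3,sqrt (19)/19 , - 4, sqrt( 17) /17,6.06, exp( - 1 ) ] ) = [-4 , sqrt(19)/19, sqrt ( 17) /17, exp( - 1 ), sqrt( 3)/3, sqrt( 14 ),6.06] 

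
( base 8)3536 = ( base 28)2BA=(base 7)5333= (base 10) 1886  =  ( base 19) 545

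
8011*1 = 8011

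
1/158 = 1/158 = 0.01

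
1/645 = 1/645 =0.00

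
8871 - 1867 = 7004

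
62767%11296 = 6287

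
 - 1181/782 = -1181/782 = -1.51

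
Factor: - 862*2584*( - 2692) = 2^6  *  17^1*19^1*431^1*673^1 = 5996182336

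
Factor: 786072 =2^3*3^1*7^1*4679^1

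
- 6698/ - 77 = 6698/77 = 86.99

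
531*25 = 13275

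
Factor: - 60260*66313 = -3996021380 = - 2^2*5^1*13^1*23^1*131^1*5101^1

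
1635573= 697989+937584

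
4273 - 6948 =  - 2675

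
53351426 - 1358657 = 51992769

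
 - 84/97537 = - 84/97537 = - 0.00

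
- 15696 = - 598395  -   - 582699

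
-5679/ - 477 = 11 + 48/53 = 11.91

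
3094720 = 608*5090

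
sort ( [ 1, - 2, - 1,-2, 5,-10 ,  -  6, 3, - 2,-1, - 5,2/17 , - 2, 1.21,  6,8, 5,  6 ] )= [  -  10, - 6, - 5,-2,-2,-2, - 2 , - 1,  -  1 , 2/17, 1, 1.21, 3, 5,5, 6,6,8 ] 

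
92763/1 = 92763 = 92763.00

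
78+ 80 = 158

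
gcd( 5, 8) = 1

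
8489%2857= 2775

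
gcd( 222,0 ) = 222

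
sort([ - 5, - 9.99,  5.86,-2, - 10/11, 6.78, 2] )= [ - 9.99, - 5, - 2, - 10/11,2, 5.86 , 6.78]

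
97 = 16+81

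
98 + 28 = 126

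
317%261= 56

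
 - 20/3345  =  -4/669  =  -0.01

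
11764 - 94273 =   -  82509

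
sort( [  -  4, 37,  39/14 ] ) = [ - 4,39/14,37]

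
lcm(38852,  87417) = 349668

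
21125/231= 21125/231  =  91.45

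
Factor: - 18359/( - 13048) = 2^( - 3)* 7^( - 1)*11^1 * 233^(  -  1 ) * 1669^1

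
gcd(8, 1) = 1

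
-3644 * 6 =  - 21864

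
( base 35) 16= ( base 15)2b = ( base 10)41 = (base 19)23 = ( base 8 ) 51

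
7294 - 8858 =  - 1564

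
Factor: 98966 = 2^1*7^1 *7069^1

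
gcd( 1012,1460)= 4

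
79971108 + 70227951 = 150199059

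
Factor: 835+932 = 1767 = 3^1 * 19^1*31^1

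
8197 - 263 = 7934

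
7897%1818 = 625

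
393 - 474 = -81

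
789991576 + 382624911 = 1172616487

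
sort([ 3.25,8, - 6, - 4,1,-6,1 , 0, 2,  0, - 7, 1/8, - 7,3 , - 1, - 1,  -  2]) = [ - 7,  -  7 ,-6, - 6,  -  4, - 2 ,-1 ,  -  1, 0,0, 1/8 , 1, 1,  2,  3 , 3.25,  8] 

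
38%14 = 10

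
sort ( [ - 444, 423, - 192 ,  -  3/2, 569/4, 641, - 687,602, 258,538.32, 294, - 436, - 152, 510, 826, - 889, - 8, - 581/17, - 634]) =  [ - 889,  -  687, -634,-444, - 436 , - 192, - 152, - 581/17,-8, - 3/2, 569/4 , 258, 294,423, 510, 538.32,  602, 641, 826 ] 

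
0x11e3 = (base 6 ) 33111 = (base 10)4579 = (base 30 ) 52J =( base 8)10743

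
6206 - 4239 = 1967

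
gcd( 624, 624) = 624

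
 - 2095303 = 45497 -2140800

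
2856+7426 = 10282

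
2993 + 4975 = 7968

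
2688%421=162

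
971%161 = 5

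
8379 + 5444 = 13823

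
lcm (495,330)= 990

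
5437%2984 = 2453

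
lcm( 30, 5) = 30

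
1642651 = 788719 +853932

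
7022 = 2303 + 4719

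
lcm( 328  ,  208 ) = 8528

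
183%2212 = 183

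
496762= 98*5069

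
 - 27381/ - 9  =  3042 + 1/3  =  3042.33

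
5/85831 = 5/85831= 0.00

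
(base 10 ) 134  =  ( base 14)98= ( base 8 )206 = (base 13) a4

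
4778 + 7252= 12030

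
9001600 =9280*970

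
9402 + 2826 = 12228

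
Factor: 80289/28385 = 99/35 = 3^2*5^ (  -  1)*7^( - 1 )*11^1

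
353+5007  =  5360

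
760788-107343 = 653445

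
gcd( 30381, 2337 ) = 2337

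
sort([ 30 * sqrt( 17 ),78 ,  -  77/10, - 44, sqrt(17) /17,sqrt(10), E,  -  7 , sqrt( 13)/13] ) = [  -  44, - 77/10, - 7, sqrt(17)/17, sqrt(13 )/13,E,sqrt( 10 ),78 , 30*sqrt( 17) ] 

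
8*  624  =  4992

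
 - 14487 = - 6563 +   -  7924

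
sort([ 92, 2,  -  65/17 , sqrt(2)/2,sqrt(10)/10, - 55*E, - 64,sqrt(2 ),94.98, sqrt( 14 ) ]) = [ -55*E, - 64,  -  65/17, sqrt( 10)/10,sqrt(2 ) /2,sqrt(2),2,sqrt( 14 ), 92,  94.98]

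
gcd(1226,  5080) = 2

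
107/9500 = 107/9500   =  0.01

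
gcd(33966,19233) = 9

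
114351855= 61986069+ 52365786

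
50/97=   50/97 = 0.52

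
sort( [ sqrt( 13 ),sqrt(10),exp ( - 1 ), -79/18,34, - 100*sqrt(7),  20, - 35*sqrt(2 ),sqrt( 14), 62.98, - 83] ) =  [ - 100*sqrt ( 7),-83, - 35*sqrt( 2), - 79/18,  exp( - 1),sqrt( 10 ),sqrt ( 13 ),sqrt (14) , 20,34,62.98]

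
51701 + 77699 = 129400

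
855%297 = 261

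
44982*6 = 269892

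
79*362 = 28598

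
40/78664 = 5/9833 = 0.00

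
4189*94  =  393766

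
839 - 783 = 56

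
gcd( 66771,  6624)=9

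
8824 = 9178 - 354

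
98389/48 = 98389/48 = 2049.77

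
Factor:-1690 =-2^1*5^1*13^2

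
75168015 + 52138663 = 127306678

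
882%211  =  38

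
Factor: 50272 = 2^5*1571^1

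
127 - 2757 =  - 2630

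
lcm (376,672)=31584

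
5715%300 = 15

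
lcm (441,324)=15876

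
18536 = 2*9268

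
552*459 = 253368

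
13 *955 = 12415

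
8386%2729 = 199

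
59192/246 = 240 + 76/123  =  240.62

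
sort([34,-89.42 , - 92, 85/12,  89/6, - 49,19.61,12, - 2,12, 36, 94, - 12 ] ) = [ -92, -89.42,-49, -12 , - 2, 85/12, 12, 12, 89/6, 19.61, 34,36, 94] 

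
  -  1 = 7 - 8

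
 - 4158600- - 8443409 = 4284809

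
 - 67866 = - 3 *22622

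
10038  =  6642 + 3396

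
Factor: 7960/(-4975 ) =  - 2^3*5^ ( - 1 ) =-8/5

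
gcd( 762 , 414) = 6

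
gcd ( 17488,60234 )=2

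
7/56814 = 7/56814  =  0.00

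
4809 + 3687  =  8496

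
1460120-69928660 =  - 68468540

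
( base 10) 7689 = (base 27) AEL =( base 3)101112210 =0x1E09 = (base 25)C7E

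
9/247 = 9/247 = 0.04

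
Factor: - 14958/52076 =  - 2^( - 1 )*3^3*47^( - 1) = -27/94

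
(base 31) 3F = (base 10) 108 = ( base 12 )90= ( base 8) 154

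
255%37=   33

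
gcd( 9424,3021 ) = 19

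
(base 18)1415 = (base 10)7151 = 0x1bef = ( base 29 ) 8EH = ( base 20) HHB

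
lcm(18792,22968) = 206712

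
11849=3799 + 8050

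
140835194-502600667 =-361765473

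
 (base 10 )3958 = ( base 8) 7566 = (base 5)111313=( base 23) 7b2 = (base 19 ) AI6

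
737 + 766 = 1503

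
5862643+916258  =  6778901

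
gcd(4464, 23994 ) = 558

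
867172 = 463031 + 404141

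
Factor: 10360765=5^1*2072153^1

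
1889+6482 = 8371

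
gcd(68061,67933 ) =1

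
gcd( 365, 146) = 73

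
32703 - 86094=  - 53391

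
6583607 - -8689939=15273546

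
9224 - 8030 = 1194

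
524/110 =4  +  42/55  =  4.76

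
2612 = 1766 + 846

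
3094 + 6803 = 9897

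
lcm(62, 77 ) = 4774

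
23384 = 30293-6909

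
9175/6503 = 1 + 2672/6503 = 1.41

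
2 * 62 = 124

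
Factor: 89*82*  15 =2^1 * 3^1  *5^1*41^1*89^1 = 109470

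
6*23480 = 140880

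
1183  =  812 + 371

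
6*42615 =255690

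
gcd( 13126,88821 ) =1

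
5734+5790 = 11524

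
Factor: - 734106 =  - 2^1*3^1*29^1 *4219^1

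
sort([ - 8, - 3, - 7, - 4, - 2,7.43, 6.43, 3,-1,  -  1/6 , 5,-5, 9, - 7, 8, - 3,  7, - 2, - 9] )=[ - 9, - 8, - 7, - 7,-5, - 4, - 3, - 3, - 2, - 2  , - 1, - 1/6, 3,5,6.43, 7,7.43, 8, 9]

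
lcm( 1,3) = 3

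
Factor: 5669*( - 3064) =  - 17369816 = -2^3* 383^1*5669^1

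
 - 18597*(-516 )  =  9596052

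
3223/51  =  63 + 10/51 = 63.20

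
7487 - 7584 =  - 97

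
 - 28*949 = - 26572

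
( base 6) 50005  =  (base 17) 1578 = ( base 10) 6485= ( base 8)14525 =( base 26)9fb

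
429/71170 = 39/6470 = 0.01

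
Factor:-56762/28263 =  - 2^1 *3^ ( - 1)*101^1*281^1*9421^(-1 ) 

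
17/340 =1/20  =  0.05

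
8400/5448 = 1 + 123/227  =  1.54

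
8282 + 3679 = 11961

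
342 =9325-8983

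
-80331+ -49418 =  - 129749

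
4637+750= 5387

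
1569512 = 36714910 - 35145398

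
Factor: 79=79^1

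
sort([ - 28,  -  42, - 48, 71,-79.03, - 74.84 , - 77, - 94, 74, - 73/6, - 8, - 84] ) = [ - 94,-84 ,  -  79.03,  -  77, - 74.84,-48, - 42,- 28,  -  73/6, - 8, 71, 74 ]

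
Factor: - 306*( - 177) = 2^1*3^3*17^1*59^1 = 54162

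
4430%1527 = 1376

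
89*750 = 66750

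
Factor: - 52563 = - 3^1 * 7^1*2503^1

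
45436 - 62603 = -17167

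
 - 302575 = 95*( - 3185)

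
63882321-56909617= 6972704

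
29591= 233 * 127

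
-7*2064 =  - 14448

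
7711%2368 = 607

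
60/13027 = 60/13027 = 0.00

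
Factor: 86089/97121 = 437/493 = 17^ ( - 1) *19^1*23^1*29^ (-1)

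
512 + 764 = 1276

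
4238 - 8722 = -4484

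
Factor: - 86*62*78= - 2^3*3^1*13^1*31^1*43^1= - 415896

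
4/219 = 4/219 = 0.02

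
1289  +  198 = 1487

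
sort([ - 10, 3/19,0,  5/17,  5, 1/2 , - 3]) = [ - 10, - 3, 0,  3/19,5/17,1/2,5 ]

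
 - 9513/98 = -98 + 13/14 = - 97.07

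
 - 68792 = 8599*(  -  8 ) 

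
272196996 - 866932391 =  - 594735395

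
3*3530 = 10590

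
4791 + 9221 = 14012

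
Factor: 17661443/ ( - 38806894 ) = - 2^( - 1) * 7^ ( - 1 )*137^( - 1 ) * 20233^ ( - 1 )*17661443^1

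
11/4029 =11/4029 = 0.00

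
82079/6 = 82079/6  =  13679.83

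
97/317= 97/317 = 0.31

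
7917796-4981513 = 2936283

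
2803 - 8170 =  - 5367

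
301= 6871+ - 6570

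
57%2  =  1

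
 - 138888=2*( - 69444)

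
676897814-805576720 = -128678906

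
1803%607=589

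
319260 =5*63852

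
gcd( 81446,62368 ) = 2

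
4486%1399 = 289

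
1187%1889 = 1187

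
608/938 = 304/469 = 0.65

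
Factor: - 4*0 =0^1 = 0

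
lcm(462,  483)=10626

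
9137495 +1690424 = 10827919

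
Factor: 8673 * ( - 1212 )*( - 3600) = 2^6*3^4*5^2*7^2*59^1* 101^1 = 37842033600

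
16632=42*396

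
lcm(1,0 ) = 0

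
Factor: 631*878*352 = 2^6 * 11^1 * 439^1*631^1 = 195014336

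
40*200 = 8000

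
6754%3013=728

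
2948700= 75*39316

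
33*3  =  99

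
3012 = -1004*(  -  3) 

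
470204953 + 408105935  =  878310888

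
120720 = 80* 1509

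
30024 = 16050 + 13974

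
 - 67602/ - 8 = 33801/4 = 8450.25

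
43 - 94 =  - 51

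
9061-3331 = 5730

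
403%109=76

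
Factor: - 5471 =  - 5471^1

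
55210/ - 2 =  - 27605 + 0/1 = - 27605.00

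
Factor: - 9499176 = -2^3*  3^2*131933^1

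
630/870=21/29 = 0.72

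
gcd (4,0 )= 4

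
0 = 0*10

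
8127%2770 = 2587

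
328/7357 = 328/7357 = 0.04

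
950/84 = 11 + 13/42 = 11.31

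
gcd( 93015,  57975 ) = 15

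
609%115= 34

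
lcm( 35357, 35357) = 35357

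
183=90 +93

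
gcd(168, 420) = 84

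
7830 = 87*90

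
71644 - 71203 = 441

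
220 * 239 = 52580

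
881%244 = 149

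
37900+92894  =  130794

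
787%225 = 112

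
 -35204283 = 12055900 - 47260183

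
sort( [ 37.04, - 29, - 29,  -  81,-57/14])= [ - 81, - 29, -29, - 57/14,37.04]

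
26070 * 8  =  208560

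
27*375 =10125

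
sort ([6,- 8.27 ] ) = [ - 8.27,6 ] 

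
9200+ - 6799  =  2401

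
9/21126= 3/7042 = 0.00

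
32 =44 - 12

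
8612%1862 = 1164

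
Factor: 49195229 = 17^1*23^1* 47^1 * 2677^1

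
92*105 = 9660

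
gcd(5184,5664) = 96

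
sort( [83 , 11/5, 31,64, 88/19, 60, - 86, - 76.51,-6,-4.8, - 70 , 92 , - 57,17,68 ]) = [ - 86, - 76.51,-70, - 57, - 6, - 4.8 , 11/5,88/19,17,  31,60,64,  68,83,92]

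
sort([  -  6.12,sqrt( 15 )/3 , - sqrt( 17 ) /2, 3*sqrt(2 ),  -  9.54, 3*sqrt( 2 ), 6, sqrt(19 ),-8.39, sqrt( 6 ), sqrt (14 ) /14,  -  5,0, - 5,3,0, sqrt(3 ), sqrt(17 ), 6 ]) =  [ - 9.54, - 8.39, - 6.12 , - 5,-5, - sqrt(17 )/2,0,0, sqrt( 14 ) /14,sqrt( 15)/3,sqrt( 3 ), sqrt(6),  3, sqrt (17), 3*sqrt( 2 ),3*sqrt(2 ),sqrt( 19 ),6,6]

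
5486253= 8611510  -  3125257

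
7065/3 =2355= 2355.00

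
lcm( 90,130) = 1170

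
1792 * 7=12544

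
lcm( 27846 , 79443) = 2701062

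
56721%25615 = 5491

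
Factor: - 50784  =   - 2^5 * 3^1*23^2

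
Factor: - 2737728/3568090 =-1368864/1784045 = -2^5 *3^2*5^( - 1 ) *7^2*97^1*509^( - 1 )*701^( - 1)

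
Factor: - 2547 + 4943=2396=2^2*599^1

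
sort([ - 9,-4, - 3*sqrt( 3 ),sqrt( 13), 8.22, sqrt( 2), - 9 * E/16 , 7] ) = [-9, - 3*sqrt(3), - 4, - 9*E/16, sqrt(2 ), sqrt ( 13 ), 7, 8.22 ]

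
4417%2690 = 1727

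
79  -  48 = 31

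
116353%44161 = 28031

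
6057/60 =2019/20 = 100.95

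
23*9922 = 228206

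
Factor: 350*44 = 15400 = 2^3*5^2*7^1*11^1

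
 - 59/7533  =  -59/7533 = - 0.01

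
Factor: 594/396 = 3/2= 2^( - 1)*3^1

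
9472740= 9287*1020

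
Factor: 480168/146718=2^2 * 3^2*11^( - 1 ) = 36/11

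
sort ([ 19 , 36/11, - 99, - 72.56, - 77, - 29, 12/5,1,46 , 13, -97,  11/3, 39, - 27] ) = [ - 99,-97,-77,-72.56, - 29, - 27,1,12/5,  36/11, 11/3,13 , 19,39, 46]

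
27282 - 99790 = -72508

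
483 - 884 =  - 401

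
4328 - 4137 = 191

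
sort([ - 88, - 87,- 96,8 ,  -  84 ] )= [ - 96, - 88, - 87, - 84, 8] 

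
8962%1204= 534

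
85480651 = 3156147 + 82324504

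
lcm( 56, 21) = 168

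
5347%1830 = 1687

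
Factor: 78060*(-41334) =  - 2^3*3^2*5^1 * 83^2*1301^1 = - 3226532040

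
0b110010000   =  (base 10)400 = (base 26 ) FA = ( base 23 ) h9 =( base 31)CS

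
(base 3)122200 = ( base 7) 1251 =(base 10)477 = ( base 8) 735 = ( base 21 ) 11F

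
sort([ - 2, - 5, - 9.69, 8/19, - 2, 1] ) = [ - 9.69,-5 , - 2,-2,8/19, 1]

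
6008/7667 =6008/7667  =  0.78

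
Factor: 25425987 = 3^1*8475329^1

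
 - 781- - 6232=5451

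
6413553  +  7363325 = 13776878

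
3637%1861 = 1776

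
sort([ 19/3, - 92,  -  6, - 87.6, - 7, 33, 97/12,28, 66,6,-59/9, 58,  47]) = [-92, -87.6, - 7 ,  -  59/9,-6, 6 , 19/3,  97/12, 28 , 33,  47, 58, 66]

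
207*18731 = 3877317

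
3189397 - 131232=3058165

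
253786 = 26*9761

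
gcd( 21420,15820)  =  140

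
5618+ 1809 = 7427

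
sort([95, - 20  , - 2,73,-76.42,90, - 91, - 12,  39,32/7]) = [ - 91,-76.42, - 20, - 12,-2, 32/7, 39,73,  90,95]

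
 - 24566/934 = -27 + 326/467 = - 26.30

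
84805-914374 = - 829569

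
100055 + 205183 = 305238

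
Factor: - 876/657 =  - 4/3 = -2^2*3^ (  -  1 ) 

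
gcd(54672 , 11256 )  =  1608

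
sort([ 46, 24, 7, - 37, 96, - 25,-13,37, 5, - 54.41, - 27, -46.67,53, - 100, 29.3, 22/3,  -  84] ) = [ -100,-84,  -  54.41, -46.67, -37,-27, - 25, - 13,5,7,22/3,24,29.3,37, 46, 53, 96 ] 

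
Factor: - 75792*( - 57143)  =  4330982256   =  2^4*3^1*1579^1*57143^1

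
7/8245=7/8245= 0.00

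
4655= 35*133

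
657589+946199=1603788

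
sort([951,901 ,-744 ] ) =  [-744,901,951]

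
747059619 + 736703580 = 1483763199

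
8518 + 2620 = 11138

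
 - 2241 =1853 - 4094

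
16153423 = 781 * 20683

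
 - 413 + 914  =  501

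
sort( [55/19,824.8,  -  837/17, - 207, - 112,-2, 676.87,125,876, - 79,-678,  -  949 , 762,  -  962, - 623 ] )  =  [  -  962, - 949, - 678,-623, - 207 , - 112, - 79, - 837/17, - 2, 55/19, 125, 676.87, 762, 824.8, 876 ] 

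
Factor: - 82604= -2^2*107^1*193^1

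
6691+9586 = 16277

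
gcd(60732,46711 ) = 7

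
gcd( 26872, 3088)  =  8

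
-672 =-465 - 207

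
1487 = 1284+203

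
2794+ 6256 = 9050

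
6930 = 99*70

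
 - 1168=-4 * 292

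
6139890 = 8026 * 765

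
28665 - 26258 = 2407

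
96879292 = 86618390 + 10260902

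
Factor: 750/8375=2^1*3^1*67^( - 1 )   =  6/67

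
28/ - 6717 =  - 1 + 6689/6717 = - 0.00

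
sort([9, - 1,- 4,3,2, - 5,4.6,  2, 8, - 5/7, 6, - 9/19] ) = [ - 5,-4,-1,-5/7  , - 9/19,  2 , 2,3,4.6,6, 8,9 ] 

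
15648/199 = 78 + 126/199 = 78.63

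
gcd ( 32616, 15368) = 8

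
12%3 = 0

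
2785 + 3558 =6343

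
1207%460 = 287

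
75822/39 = 1944 + 2/13 = 1944.15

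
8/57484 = 2/14371 = 0.00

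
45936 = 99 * 464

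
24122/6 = 4020  +  1/3 = 4020.33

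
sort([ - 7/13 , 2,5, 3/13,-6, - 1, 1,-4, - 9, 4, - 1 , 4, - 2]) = [ - 9,-6, - 4, - 2,  -  1,-1, - 7/13,  3/13, 1, 2, 4  ,  4, 5 ] 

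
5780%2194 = 1392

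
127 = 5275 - 5148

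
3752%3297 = 455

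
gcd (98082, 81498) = 6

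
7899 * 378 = 2985822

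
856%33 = 31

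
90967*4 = 363868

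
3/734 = 3/734 = 0.00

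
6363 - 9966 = - 3603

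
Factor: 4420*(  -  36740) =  - 162390800 = - 2^4*5^2*11^1 * 13^1*17^1*167^1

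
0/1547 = 0=0.00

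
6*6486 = 38916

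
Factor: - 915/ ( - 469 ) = 3^1 * 5^1*7^( -1)*61^1*67^( - 1)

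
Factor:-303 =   -  3^1*101^1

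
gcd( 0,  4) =4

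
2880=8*360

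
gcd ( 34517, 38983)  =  7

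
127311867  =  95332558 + 31979309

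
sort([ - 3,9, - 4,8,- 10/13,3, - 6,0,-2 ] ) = [  -  6, - 4,-3, - 2,- 10/13,0,  3,8,9] 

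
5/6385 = 1/1277 =0.00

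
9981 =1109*9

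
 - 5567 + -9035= -14602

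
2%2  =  0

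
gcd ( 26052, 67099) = 1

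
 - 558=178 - 736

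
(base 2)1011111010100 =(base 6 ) 44124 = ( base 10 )6100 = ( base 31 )6AO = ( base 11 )4646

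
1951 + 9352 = 11303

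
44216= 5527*8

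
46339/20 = 46339/20 = 2316.95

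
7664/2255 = 3 + 899/2255 = 3.40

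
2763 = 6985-4222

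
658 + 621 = 1279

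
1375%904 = 471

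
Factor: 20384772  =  2^2 * 3^1 * 197^1*8623^1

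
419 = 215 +204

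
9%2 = 1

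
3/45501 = 1/15167 = 0.00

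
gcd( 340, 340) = 340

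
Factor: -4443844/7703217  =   - 2^2*3^( - 2)*29^2 * 59^( - 1 ) * 89^( - 1 )  *163^( - 1)*1321^1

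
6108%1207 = 73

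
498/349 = 1 +149/349 = 1.43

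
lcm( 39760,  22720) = 159040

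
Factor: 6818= 2^1 * 7^1*487^1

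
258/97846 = 129/48923 = 0.00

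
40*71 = 2840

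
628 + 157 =785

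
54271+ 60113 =114384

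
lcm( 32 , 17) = 544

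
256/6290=128/3145 = 0.04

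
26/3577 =26/3577 = 0.01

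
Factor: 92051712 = 2^8*3^2*39953^1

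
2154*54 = 116316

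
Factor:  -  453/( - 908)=2^( - 2)*3^1*151^1* 227^( - 1) 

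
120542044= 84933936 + 35608108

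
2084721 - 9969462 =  -7884741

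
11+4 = 15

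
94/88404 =47/44202 = 0.00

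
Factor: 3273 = 3^1*1091^1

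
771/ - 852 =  - 1 + 27/284 = -0.90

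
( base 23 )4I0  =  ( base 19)703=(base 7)10243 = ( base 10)2530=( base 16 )9e2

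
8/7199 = 8/7199 = 0.00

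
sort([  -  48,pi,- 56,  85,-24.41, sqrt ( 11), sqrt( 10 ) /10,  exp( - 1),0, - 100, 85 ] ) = [- 100, - 56, - 48,- 24.41,0, sqrt( 10 ) /10, exp(-1),pi, sqrt( 11 ),85, 85 ] 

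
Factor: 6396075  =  3^2*5^2*7^1 * 31^1 * 131^1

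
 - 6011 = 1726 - 7737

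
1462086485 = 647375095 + 814711390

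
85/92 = 85/92  =  0.92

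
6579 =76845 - 70266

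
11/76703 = 1/6973 = 0.00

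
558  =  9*62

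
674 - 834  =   - 160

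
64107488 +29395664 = 93503152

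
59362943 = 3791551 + 55571392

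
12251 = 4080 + 8171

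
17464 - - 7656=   25120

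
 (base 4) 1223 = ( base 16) 6b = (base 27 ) 3Q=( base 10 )107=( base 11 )98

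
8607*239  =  2057073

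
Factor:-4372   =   - 2^2*1093^1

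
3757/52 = 72 + 1/4 = 72.25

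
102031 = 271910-169879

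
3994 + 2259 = 6253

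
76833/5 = 15366  +  3/5 = 15366.60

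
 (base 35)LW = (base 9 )1042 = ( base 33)N8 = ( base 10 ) 767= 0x2ff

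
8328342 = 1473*5654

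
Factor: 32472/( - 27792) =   -  451/386 = - 2^(  -  1 )*11^1*41^1 *193^( - 1 ) 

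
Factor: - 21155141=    - 7^1*3022163^1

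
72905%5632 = 5321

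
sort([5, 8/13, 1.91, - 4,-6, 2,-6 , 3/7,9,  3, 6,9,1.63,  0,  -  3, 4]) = [ - 6, - 6, - 4, - 3,  0, 3/7,8/13, 1.63, 1.91, 2, 3,4, 5,6, 9,9]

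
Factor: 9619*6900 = 66371100 = 2^2*3^1*5^2*23^1 * 9619^1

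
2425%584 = 89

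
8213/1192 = 6 + 1061/1192 = 6.89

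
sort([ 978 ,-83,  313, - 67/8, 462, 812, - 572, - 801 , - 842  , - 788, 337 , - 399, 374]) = [ - 842, - 801, -788, - 572, -399, - 83,  -  67/8, 313,337,374, 462,812, 978] 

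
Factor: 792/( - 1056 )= -3/4=- 2^( - 2)*3^1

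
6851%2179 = 314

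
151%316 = 151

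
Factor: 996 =2^2*3^1* 83^1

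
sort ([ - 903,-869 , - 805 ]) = [ - 903, - 869, - 805 ] 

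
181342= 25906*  7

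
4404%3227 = 1177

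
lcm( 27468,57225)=686700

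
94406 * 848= 80056288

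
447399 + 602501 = 1049900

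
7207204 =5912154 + 1295050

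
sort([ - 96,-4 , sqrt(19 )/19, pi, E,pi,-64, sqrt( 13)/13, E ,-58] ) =[ - 96,-64, - 58,-4, sqrt( 19)/19, sqrt(13 )/13, E, E, pi, pi]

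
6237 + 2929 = 9166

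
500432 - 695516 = - 195084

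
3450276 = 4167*828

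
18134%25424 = 18134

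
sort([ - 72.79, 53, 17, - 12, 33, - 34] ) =[ - 72.79, - 34, - 12,17 , 33 , 53 ] 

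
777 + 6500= 7277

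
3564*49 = 174636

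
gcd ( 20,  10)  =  10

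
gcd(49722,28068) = 6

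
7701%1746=717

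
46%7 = 4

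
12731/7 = 1818 + 5/7 = 1818.71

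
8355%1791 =1191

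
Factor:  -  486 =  - 2^1*3^5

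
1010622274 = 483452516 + 527169758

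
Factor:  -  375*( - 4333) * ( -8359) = -13582330125 = -3^1*5^3*7^1*13^1*619^1*643^1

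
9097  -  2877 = 6220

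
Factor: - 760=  - 2^3*5^1*19^1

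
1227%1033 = 194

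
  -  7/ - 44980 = 7/44980 = 0.00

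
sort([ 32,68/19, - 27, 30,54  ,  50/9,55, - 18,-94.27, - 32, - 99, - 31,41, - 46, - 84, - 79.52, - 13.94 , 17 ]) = [ -99, - 94.27, - 84, - 79.52,-46, - 32, - 31, -27,  -  18, - 13.94,68/19,50/9,17,30, 32,41,54,  55]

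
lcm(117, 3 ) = 117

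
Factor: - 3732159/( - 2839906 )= 2^( - 1 ) * 3^1*41^( - 1)*59^( - 1)*587^( - 1)  *1244053^1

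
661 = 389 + 272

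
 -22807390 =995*( - 22922)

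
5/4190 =1/838 = 0.00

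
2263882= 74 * 30593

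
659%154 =43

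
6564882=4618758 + 1946124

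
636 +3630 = 4266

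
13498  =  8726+4772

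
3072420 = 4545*676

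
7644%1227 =282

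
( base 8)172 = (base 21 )5H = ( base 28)4A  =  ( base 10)122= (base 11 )101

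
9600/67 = 143 + 19/67= 143.28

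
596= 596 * 1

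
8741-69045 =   -  60304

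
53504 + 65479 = 118983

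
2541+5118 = 7659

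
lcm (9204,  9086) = 708708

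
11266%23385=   11266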